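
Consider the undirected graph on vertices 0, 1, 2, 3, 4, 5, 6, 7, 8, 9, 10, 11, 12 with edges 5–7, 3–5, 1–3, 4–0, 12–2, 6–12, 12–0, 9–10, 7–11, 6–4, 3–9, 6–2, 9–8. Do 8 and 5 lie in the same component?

From 8 we can reach 1, 3, 5, 7, 8, 9, 10, 11, which includes 5.

Yes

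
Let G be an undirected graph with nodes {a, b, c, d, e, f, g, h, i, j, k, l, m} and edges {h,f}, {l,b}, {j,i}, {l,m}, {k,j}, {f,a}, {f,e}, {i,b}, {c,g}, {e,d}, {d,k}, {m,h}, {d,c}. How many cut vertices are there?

3

Removing c increases the component count from 1 to 2, so c is a cut vertex.
Removing d increases the component count from 1 to 2, so d is a cut vertex.
Removing f increases the component count from 1 to 2, so f is a cut vertex.
By contrast removing e leaves 1 component; it is not a cut vertex. No other vertex is a cut vertex either.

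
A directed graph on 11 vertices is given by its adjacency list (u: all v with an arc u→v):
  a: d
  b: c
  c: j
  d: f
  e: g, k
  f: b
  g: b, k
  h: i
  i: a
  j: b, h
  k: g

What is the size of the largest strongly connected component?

8

{a, b, c, d, f, h, i, j} are all mutually reachable — one SCC of size 8.
{g, k} are all mutually reachable — one SCC of size 2.
{e} is an SCC by itself.
The largest has 8 vertices.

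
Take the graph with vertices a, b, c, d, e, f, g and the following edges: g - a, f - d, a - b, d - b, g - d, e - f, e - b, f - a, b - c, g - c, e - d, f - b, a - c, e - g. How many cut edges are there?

0

The edges on the cycle e-g-d-e are not bridges since each lies on that cycle.
Every edge lies on some cycle, so there are no bridges.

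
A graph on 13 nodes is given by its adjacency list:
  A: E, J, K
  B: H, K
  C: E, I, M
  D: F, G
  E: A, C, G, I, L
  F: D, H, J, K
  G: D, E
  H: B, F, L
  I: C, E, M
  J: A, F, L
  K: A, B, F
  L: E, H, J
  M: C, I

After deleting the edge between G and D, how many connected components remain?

G and D are still connected via G-E-A-J-F-D, so the component count stays at 1.

1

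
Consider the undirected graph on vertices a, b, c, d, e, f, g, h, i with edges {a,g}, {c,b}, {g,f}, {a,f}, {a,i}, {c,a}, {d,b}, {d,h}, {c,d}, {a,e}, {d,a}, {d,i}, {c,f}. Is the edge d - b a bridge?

No

After removing d - b, the path d-c-b still connects them, so the edge is not a bridge.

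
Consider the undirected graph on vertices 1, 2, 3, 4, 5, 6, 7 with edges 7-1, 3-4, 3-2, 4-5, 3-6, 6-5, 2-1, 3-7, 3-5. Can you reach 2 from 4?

From 4 we can reach 1, 2, 3, 4, 5, 6, 7, which includes 2.

Yes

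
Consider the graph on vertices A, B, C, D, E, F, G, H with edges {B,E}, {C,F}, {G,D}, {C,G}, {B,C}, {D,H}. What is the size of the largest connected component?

A is isolated — a component by itself.
Starting from B we can reach B, C, D, E, F, G, H. That is one component of size 7.
The largest has 7 vertices.

7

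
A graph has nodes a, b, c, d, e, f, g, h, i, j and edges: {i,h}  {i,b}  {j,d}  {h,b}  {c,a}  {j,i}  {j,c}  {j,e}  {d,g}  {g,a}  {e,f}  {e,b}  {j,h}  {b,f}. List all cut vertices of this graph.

j

Removing j increases the component count from 1 to 2, so j is a cut vertex.
By contrast removing g leaves 1 component; it is not a cut vertex. No other vertex is a cut vertex either.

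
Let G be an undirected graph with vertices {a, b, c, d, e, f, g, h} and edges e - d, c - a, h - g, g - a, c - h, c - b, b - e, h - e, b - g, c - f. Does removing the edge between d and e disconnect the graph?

Yes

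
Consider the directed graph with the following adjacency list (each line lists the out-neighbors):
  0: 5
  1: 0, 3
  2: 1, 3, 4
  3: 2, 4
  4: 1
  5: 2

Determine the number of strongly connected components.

1

{0, 1, 2, 3, 4, 5} are all mutually reachable — one SCC of size 6.
That gives 1 strongly connected component.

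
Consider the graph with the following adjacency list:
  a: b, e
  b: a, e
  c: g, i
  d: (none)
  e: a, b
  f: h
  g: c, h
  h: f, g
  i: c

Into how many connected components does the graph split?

3

d is isolated — a component by itself.
Starting from a we can reach a, b, e. That is one component of size 3.
Starting from c we can reach c, f, g, h, i. That is one component of size 5.
Total: 3 components.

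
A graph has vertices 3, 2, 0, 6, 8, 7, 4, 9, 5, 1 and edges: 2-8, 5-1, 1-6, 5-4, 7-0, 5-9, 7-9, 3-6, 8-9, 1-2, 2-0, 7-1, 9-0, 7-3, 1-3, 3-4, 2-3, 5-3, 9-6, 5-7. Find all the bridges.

none

The edges on the cycle 7-1-2-8-9-7 are not bridges since each lies on that cycle.
Every edge lies on some cycle, so there are no bridges.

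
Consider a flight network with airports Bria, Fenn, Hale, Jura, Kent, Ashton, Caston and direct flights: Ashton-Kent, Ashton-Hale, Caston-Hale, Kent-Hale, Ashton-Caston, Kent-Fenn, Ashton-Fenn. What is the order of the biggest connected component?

Bria is isolated — a component by itself.
Jura is isolated — a component by itself.
Starting from Fenn we can reach Fenn, Hale, Kent, Ashton, Caston. That is one component of size 5.
The largest has 5 vertices.

5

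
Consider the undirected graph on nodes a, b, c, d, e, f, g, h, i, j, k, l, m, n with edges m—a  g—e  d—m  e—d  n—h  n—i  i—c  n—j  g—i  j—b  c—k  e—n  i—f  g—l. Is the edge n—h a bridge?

Removing n—h leaves no path between n and h: the component count goes from 1 to 2. So it is a bridge.

Yes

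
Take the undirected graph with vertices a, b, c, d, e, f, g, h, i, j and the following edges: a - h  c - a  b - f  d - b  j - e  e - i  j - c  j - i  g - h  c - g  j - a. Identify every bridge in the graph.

The edges on the cycle j-e-i-j are not bridges since each lies on that cycle.
But removing b - f disconnects b from f; removing b - d disconnects b from d — these are bridges.

b-d, b-f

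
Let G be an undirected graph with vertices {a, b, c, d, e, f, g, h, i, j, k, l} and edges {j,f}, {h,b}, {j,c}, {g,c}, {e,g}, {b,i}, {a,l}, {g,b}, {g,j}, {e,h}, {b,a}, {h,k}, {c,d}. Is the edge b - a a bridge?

Removing b - a leaves no path between b and a: the component count goes from 1 to 2. So it is a bridge.

Yes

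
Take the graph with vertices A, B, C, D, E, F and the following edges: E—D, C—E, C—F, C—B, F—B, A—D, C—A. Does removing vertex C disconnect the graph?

Yes

Deleting C raises the number of components from 1 to 2, so C is a cut vertex.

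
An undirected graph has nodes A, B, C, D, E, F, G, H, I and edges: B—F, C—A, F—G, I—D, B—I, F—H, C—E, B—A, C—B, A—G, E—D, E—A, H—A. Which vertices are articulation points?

none

Removing E, for instance, still leaves 1 component. No single vertex removal increases the component count — the graph has no articulation points.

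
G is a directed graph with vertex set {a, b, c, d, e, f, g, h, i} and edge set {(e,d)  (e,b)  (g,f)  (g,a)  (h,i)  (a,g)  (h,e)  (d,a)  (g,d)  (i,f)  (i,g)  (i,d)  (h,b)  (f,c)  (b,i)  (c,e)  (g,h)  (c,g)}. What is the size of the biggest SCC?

{a, b, c, d, e, f, g, h, i} are all mutually reachable — one SCC of size 9.
The largest has 9 vertices.

9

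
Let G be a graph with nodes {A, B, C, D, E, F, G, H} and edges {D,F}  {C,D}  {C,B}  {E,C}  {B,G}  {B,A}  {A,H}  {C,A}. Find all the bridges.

The edges on the cycle C-B-A-C are not bridges since each lies on that cycle.
But removing C-E disconnects C from E; removing D-F disconnects D from F; removing C-D disconnects C from D; removing A-H disconnects A from H — these are bridges.
In total 5 edges are bridges.

A-H, B-G, C-D, C-E, D-F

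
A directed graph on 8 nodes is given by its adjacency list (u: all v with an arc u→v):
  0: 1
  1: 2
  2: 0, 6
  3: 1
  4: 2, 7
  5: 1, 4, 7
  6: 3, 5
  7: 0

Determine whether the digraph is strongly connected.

From 0 we can reach every vertex (0, 1, 2, 3, 4, 5, 6, 7), and every vertex can reach 0 (0, 1, 2, 3, 4, 5, 6, 7). So the whole graph is one strongly connected component.

Yes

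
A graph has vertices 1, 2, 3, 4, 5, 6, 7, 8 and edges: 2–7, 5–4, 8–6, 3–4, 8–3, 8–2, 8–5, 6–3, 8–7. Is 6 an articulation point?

No

Deleting 6 leaves 2 components (was 2), so 6 is not a cut vertex.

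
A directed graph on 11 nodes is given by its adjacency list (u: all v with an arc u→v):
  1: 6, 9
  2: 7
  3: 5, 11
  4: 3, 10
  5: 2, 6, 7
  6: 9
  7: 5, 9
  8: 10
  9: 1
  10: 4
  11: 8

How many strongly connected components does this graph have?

3

{3, 4, 8, 10, 11} are all mutually reachable — one SCC of size 5.
{2, 5, 7} are all mutually reachable — one SCC of size 3.
{1, 6, 9} are all mutually reachable — one SCC of size 3.
That gives 3 strongly connected components.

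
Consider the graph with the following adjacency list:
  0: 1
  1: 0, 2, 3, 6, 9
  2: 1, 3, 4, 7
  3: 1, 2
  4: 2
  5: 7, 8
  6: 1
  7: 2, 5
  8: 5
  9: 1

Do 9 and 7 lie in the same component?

From 9 we can reach 0, 1, 2, 3, 4, 5, 6, 7, 8, 9, which includes 7.

Yes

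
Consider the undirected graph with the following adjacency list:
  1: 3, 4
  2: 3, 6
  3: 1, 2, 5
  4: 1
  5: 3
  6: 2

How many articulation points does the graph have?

Removing 1 increases the component count from 1 to 2, so 1 is a cut vertex.
Removing 2 increases the component count from 1 to 2, so 2 is a cut vertex.
Removing 3 increases the component count from 1 to 3, so 3 is a cut vertex.
By contrast removing 6 leaves 1 component; it is not a cut vertex. No other vertex is a cut vertex either.

3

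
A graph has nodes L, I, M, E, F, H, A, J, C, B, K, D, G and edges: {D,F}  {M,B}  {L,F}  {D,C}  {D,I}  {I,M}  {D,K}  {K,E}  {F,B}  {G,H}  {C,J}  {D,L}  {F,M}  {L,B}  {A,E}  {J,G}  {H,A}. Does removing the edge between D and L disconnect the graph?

No

After removing D—L, the path D-F-L still connects them, so the edge is not a bridge.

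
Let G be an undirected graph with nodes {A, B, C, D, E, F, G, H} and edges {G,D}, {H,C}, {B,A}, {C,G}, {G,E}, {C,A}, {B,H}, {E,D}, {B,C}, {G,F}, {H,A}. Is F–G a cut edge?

Yes

Removing F–G leaves no path between F and G: the component count goes from 1 to 2. So it is a bridge.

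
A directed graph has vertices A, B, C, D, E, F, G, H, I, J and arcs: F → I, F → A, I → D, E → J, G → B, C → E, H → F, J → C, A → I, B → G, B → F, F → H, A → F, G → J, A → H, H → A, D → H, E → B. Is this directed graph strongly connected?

No

There is no directed path from F to E, so the graph is not strongly connected.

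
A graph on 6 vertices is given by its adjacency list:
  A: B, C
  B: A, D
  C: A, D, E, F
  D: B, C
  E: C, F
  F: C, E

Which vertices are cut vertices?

Removing C increases the component count from 1 to 2, so C is a cut vertex.
By contrast removing E leaves 1 component; it is not a cut vertex. No other vertex is a cut vertex either.

C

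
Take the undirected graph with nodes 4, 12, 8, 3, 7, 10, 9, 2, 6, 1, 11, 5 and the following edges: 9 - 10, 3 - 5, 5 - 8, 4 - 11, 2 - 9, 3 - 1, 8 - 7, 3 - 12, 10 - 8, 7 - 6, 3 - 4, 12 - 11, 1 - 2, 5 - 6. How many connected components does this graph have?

1

Starting from 1 we can reach 1, 2, 3, 4, 5, 6, 7, 8, 9, 10, 11, 12. That is one component of size 12.
Total: 1 component.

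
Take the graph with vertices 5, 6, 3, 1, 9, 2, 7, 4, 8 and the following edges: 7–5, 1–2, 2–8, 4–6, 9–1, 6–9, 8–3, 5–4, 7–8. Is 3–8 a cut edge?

Removing 3–8 leaves no path between 3 and 8: the component count goes from 1 to 2. So it is a bridge.

Yes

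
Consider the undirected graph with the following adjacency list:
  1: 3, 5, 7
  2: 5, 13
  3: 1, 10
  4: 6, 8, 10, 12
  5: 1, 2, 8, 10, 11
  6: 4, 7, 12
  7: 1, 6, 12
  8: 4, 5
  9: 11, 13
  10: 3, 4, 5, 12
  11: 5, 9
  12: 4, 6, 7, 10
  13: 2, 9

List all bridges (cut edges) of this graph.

none

The edges on the cycle 5-2-13-9-11-5 are not bridges since each lies on that cycle.
Every edge lies on some cycle, so there are no bridges.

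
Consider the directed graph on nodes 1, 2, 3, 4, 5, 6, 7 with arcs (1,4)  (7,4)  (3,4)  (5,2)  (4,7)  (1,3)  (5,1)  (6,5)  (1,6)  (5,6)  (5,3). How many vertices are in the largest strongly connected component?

{1, 5, 6} are all mutually reachable — one SCC of size 3.
{4, 7} are all mutually reachable — one SCC of size 2.
{3} is an SCC by itself.
{2} is an SCC by itself.
The largest has 3 vertices.

3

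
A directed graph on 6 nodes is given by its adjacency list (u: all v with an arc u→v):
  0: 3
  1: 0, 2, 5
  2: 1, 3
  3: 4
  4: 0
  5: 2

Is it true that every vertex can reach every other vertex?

No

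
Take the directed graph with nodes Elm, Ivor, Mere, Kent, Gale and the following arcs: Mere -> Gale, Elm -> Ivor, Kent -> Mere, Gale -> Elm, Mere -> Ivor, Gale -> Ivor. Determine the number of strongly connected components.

{Elm} is an SCC by itself.
{Mere} is an SCC by itself.
{Gale} is an SCC by itself.
{Kent} is an SCC by itself.
{Ivor} is an SCC by itself.
That gives 5 strongly connected components.

5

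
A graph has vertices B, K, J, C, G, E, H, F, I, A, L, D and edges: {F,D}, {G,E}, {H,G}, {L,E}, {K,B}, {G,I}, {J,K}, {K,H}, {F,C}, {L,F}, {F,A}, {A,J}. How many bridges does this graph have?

4

The edges on the cycle L-F-A-J-K-H-G-E-L are not bridges since each lies on that cycle.
But removing F - C disconnects F from C; removing I - G disconnects I from G; removing F - D disconnects F from D; removing B - K disconnects B from K — these are bridges.
That makes 4 bridges.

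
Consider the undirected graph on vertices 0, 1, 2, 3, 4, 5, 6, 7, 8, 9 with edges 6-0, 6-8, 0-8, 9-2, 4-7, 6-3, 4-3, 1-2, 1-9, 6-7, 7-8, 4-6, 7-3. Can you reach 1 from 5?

No

The component containing 5 is {5}, and 1 is not in it.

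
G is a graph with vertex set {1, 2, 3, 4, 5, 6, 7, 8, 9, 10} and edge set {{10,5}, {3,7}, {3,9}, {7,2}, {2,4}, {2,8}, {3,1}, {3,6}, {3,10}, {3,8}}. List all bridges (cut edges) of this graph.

1-3, 10-3, 10-5, 2-4, 3-6, 3-9

The edges on the cycle 3-7-2-8-3 are not bridges since each lies on that cycle.
But removing 3–1 disconnects 3 from 1; removing 10–5 disconnects 10 from 5; removing 3–9 disconnects 3 from 9; removing 3–10 disconnects 3 from 10 — these are bridges.
In total 6 edges are bridges.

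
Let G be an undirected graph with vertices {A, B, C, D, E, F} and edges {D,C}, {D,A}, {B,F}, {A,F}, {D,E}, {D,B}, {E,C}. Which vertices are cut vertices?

Removing D increases the component count from 1 to 2, so D is a cut vertex.
By contrast removing C leaves 1 component; it is not a cut vertex. No other vertex is a cut vertex either.

D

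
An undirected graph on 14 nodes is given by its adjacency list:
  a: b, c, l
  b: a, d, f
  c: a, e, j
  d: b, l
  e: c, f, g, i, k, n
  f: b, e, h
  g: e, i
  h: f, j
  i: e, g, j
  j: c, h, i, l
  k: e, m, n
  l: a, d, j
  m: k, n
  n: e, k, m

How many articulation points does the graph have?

Removing e increases the component count from 1 to 2, so e is a cut vertex.
By contrast removing d leaves 1 component; it is not a cut vertex. No other vertex is a cut vertex either.

1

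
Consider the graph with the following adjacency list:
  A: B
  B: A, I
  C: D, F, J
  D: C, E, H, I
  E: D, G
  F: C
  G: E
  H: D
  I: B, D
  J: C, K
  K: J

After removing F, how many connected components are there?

1

With F gone, the remaining components are: {A, B, C, D, E, G, H, I, J, K}.
That is 1 component.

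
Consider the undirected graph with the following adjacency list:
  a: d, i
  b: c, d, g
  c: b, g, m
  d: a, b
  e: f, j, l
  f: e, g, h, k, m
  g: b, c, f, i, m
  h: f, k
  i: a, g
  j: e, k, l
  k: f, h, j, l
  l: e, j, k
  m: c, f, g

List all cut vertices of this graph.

Removing f increases the component count from 1 to 2, so f is a cut vertex.
By contrast removing i leaves 1 component; it is not a cut vertex. No other vertex is a cut vertex either.

f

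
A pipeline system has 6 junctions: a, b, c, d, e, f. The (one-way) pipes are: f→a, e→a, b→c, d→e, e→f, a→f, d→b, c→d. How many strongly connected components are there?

3

{b, c, d} are all mutually reachable — one SCC of size 3.
{a, f} are all mutually reachable — one SCC of size 2.
{e} is an SCC by itself.
That gives 3 strongly connected components.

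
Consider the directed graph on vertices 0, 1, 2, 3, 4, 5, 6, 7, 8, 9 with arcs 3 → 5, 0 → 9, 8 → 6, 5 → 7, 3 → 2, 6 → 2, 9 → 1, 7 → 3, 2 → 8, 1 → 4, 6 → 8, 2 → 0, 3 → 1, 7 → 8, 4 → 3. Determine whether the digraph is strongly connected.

Yes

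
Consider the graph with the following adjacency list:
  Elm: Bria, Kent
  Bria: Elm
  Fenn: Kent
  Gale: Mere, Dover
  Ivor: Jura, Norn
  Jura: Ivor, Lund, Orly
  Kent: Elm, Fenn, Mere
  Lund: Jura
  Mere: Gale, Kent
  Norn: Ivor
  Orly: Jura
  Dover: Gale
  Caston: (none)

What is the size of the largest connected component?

Caston is isolated — a component by itself.
Starting from Ivor we can reach Ivor, Jura, Lund, Norn, Orly. That is one component of size 5.
Starting from Elm we can reach Elm, Bria, Fenn, Gale, Kent, Mere, Dover. That is one component of size 7.
The largest has 7 vertices.

7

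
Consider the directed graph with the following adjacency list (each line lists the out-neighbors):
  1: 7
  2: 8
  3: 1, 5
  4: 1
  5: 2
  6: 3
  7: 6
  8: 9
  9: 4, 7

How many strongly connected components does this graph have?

{1, 2, 3, 4, 5, 6, 7, 8, 9} are all mutually reachable — one SCC of size 9.
That gives 1 strongly connected component.

1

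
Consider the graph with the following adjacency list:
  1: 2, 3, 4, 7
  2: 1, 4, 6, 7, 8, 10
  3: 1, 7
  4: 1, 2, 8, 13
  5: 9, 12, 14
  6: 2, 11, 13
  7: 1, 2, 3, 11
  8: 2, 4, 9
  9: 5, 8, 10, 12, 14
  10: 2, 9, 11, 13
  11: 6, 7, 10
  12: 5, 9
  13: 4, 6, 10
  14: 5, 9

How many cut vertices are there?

1

Removing 9 increases the component count from 1 to 2, so 9 is a cut vertex.
By contrast removing 1 leaves 1 component; it is not a cut vertex. No other vertex is a cut vertex either.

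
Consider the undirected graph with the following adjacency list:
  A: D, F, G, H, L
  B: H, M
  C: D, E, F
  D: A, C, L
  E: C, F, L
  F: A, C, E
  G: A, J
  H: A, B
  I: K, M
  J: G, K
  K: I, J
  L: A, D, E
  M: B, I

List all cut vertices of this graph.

Removing A increases the component count from 1 to 2, so A is a cut vertex.
By contrast removing I leaves 1 component; it is not a cut vertex. No other vertex is a cut vertex either.

A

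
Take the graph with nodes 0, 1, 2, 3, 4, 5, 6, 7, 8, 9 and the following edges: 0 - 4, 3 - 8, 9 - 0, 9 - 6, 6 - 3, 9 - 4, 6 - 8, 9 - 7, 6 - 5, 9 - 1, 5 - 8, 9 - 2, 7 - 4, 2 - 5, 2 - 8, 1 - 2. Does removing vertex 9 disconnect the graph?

Deleting 9 raises the number of components from 1 to 2, so 9 is a cut vertex.

Yes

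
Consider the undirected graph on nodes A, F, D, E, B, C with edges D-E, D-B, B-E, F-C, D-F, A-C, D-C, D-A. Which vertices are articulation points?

D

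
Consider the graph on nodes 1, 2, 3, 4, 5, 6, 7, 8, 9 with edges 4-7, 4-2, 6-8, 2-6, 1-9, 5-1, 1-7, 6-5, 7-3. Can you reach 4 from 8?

Yes

From 8 we can reach 1, 2, 3, 4, 5, 6, 7, 8, 9, which includes 4.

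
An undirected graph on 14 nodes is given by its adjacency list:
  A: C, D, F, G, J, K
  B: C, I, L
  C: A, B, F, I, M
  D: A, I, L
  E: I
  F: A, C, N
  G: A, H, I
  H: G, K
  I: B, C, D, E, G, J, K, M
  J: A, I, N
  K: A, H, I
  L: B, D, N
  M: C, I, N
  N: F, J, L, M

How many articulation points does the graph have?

1

Removing I increases the component count from 1 to 2, so I is a cut vertex.
By contrast removing E leaves 1 component; it is not a cut vertex. No other vertex is a cut vertex either.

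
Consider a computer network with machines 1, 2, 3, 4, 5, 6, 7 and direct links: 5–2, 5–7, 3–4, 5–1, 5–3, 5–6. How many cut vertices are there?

2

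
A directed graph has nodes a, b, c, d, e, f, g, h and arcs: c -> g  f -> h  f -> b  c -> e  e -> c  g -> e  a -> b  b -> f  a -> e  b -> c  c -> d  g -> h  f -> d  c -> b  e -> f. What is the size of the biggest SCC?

5

{b, c, e, f, g} are all mutually reachable — one SCC of size 5.
{a} is an SCC by itself.
{h} is an SCC by itself.
{d} is an SCC by itself.
The largest has 5 vertices.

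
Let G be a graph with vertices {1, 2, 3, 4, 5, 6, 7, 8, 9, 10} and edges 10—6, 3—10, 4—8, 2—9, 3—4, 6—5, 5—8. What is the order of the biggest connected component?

6

1 is isolated — a component by itself.
7 is isolated — a component by itself.
Starting from 2 we can reach 2, 9. That is one component of size 2.
Starting from 3 we can reach 3, 4, 5, 6, 8, 10. That is one component of size 6.
The largest has 6 vertices.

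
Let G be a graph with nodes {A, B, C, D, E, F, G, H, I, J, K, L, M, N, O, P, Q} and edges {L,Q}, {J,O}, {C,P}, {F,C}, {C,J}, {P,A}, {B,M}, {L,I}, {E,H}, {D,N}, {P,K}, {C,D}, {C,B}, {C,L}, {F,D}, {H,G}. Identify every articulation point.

Removing B increases the component count from 2 to 3, so B is a cut vertex.
Removing C increases the component count from 2 to 6, so C is a cut vertex.
Removing D increases the component count from 2 to 3, so D is a cut vertex.
Likewise H, J, L, P are cut vertices.
By contrast removing O leaves 2 components; it is not a cut vertex. No other vertex is a cut vertex either.

B, C, D, H, J, L, P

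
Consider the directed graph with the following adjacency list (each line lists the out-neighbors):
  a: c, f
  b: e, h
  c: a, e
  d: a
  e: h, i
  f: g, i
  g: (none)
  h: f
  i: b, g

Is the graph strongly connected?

No

There is no directed path from a to d, so the graph is not strongly connected.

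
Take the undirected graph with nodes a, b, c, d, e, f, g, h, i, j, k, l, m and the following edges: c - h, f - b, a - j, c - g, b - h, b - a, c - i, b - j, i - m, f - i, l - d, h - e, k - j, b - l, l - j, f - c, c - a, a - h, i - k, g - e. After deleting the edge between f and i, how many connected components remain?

f and i are still connected via f-c-i, so the component count stays at 1.

1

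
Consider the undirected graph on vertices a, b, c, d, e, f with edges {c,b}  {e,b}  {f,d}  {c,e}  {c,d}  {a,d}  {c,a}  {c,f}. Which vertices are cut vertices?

c

Removing c increases the component count from 1 to 2, so c is a cut vertex.
By contrast removing f leaves 1 component; it is not a cut vertex. No other vertex is a cut vertex either.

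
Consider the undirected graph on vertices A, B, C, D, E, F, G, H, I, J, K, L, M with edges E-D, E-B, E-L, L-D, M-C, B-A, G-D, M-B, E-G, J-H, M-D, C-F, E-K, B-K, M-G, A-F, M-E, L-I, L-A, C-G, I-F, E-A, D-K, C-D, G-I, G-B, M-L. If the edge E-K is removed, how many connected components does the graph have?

2

E and K are still connected via E-D-K, so the component count stays at 2.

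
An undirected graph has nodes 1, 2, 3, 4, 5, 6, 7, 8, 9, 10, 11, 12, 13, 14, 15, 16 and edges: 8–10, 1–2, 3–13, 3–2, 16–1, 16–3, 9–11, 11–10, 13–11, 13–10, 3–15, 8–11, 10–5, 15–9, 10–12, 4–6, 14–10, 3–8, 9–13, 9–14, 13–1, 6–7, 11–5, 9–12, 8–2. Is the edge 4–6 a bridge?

Removing 4–6 leaves no path between 4 and 6: the component count goes from 2 to 3. So it is a bridge.

Yes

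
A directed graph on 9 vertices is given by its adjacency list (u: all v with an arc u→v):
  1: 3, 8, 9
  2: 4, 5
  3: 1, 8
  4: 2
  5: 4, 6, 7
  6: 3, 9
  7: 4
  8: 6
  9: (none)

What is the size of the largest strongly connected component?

{1, 3, 6, 8} are all mutually reachable — one SCC of size 4.
{2, 4, 5, 7} are all mutually reachable — one SCC of size 4.
{9} is an SCC by itself.
The largest has 4 vertices.

4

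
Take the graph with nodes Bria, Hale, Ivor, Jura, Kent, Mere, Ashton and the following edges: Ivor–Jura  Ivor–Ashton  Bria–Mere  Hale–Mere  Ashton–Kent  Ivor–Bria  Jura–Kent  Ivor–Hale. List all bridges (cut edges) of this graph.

none

The edges on the cycle Ivor-Ashton-Kent-Jura-Ivor are not bridges since each lies on that cycle.
Every edge lies on some cycle, so there are no bridges.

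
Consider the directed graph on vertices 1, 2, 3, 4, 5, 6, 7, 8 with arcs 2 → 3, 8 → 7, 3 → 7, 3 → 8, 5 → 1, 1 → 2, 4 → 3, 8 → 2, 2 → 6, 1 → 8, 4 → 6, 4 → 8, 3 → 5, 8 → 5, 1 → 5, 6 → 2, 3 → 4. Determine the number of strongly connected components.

2

{1, 2, 3, 4, 5, 6, 8} are all mutually reachable — one SCC of size 7.
{7} is an SCC by itself.
That gives 2 strongly connected components.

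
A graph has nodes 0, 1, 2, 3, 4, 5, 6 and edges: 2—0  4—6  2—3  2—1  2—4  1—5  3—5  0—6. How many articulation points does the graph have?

Removing 2 increases the component count from 1 to 2, so 2 is a cut vertex.
By contrast removing 5 leaves 1 component; it is not a cut vertex. No other vertex is a cut vertex either.

1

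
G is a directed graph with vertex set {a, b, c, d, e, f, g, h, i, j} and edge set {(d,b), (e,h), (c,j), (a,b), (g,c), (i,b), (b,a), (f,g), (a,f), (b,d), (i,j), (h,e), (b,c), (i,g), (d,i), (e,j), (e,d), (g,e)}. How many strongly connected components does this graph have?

3

{a, b, d, e, f, g, h, i} are all mutually reachable — one SCC of size 8.
{j} is an SCC by itself.
{c} is an SCC by itself.
That gives 3 strongly connected components.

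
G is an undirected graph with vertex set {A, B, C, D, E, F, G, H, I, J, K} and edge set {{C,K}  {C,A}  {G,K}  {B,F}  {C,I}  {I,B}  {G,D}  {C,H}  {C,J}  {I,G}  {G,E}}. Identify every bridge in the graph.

A-C, B-F, B-I, C-H, C-J, D-G, E-G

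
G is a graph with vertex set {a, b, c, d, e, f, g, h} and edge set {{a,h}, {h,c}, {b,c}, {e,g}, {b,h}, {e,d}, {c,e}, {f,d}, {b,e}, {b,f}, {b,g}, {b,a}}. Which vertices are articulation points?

Removing h, for instance, still leaves 1 component. No single vertex removal increases the component count — the graph has no articulation points.

none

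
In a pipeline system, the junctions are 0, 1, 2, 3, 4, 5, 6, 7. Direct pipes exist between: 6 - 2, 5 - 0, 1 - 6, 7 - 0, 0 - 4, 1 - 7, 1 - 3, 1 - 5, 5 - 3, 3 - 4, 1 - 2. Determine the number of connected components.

Starting from 0 we can reach 0, 1, 2, 3, 4, 5, 6, 7. That is one component of size 8.
Total: 1 component.

1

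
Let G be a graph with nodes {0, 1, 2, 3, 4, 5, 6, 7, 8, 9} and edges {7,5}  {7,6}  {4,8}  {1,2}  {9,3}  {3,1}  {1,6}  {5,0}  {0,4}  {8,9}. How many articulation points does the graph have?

Removing 1 increases the component count from 1 to 2, so 1 is a cut vertex.
By contrast removing 6 leaves 1 component; it is not a cut vertex. No other vertex is a cut vertex either.

1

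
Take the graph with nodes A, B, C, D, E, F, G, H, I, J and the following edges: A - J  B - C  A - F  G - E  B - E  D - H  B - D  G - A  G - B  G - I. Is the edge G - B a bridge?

No

After removing G - B, the path G-E-B still connects them, so the edge is not a bridge.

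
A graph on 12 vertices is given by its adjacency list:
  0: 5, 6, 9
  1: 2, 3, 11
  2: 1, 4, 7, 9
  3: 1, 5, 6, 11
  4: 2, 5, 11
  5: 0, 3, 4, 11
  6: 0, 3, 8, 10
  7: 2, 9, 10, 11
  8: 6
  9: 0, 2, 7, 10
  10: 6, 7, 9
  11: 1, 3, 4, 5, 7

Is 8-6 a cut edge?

Removing 8-6 leaves no path between 8 and 6: the component count goes from 1 to 2. So it is a bridge.

Yes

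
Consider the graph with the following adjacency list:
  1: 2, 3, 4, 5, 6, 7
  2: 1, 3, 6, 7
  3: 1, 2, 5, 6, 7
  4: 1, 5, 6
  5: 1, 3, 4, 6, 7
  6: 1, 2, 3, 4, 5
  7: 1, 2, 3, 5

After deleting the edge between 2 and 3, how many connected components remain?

2 and 3 are still connected via 2-7-3, so the component count stays at 1.

1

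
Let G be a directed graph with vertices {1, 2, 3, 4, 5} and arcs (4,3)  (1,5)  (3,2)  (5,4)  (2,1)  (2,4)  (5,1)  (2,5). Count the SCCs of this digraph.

1

{1, 2, 3, 4, 5} are all mutually reachable — one SCC of size 5.
That gives 1 strongly connected component.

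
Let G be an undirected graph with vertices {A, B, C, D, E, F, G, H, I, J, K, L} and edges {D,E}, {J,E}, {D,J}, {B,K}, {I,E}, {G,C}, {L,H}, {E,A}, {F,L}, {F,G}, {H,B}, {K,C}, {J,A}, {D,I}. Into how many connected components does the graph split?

Starting from A we can reach A, D, E, I, J. That is one component of size 5.
Starting from B we can reach B, C, F, G, H, K, L. That is one component of size 7.
Total: 2 components.

2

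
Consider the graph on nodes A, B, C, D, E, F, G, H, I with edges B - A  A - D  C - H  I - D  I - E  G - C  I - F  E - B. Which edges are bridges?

The edges on the cycle I-E-B-A-D-I are not bridges since each lies on that cycle.
But removing G - C disconnects G from C; removing H - C disconnects H from C; removing I - F disconnects I from F — these are bridges.

C-G, C-H, F-I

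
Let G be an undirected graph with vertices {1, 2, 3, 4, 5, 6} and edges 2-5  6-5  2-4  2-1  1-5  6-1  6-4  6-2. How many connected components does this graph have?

2

3 is isolated — a component by itself.
Starting from 1 we can reach 1, 2, 4, 5, 6. That is one component of size 5.
Total: 2 components.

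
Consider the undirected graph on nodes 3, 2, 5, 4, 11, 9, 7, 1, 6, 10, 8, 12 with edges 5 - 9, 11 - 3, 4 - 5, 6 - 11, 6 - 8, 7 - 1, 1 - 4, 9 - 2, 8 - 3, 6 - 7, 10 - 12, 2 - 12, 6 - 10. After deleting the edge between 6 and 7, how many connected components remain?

1

6 and 7 are still connected via 6-10-12-2-9-5-4-1-7, so the component count stays at 1.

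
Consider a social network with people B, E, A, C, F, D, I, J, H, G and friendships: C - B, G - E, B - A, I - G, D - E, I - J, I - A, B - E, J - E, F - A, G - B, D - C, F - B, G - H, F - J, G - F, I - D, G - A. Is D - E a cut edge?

No

After removing D - E, the path D-I-G-E still connects them, so the edge is not a bridge.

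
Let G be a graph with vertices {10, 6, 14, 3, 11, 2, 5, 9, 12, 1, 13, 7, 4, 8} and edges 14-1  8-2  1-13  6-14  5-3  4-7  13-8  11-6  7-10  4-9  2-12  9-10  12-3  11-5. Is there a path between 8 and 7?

The component containing 8 is {1, 2, 3, 5, 6, 8, 11, 12, 13, 14}, and 7 is not in it.

No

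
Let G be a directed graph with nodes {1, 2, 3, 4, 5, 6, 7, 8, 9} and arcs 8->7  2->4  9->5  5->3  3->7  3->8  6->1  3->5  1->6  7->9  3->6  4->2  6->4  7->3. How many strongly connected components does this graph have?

{3, 5, 7, 8, 9} are all mutually reachable — one SCC of size 5.
{1, 6} are all mutually reachable — one SCC of size 2.
{2, 4} are all mutually reachable — one SCC of size 2.
That gives 3 strongly connected components.

3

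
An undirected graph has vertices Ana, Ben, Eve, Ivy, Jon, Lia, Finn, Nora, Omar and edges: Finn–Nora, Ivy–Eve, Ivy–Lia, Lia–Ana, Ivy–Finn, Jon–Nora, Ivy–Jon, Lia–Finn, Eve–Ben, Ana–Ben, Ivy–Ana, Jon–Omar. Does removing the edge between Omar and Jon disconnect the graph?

Yes

Removing Omar–Jon leaves no path between Omar and Jon: the component count goes from 1 to 2. So it is a bridge.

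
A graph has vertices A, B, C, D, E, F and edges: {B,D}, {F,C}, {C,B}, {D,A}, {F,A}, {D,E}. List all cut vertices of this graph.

D

Removing D increases the component count from 1 to 2, so D is a cut vertex.
By contrast removing F leaves 1 component; it is not a cut vertex. No other vertex is a cut vertex either.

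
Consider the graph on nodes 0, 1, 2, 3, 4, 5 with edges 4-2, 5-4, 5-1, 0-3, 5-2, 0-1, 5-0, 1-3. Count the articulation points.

Removing 5 increases the component count from 1 to 2, so 5 is a cut vertex.
By contrast removing 4 leaves 1 component; it is not a cut vertex. No other vertex is a cut vertex either.

1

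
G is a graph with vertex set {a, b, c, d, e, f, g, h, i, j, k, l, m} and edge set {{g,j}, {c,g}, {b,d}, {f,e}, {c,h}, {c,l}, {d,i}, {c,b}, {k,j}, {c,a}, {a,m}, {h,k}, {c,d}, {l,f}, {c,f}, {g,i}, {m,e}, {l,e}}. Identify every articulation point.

c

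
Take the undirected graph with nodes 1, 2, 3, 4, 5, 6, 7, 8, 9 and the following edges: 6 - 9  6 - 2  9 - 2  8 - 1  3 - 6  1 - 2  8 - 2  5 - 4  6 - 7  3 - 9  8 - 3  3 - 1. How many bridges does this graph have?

The edges on the cycle 6-9-2-6 are not bridges since each lies on that cycle.
But removing 7 - 6 disconnects 7 from 6; removing 4 - 5 disconnects 4 from 5 — these are bridges.
That makes 2 bridges.

2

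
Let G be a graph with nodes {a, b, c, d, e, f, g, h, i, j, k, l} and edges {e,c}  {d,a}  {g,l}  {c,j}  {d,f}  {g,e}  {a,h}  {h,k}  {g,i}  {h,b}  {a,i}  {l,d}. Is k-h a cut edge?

Yes

Removing k-h leaves no path between k and h: the component count goes from 1 to 2. So it is a bridge.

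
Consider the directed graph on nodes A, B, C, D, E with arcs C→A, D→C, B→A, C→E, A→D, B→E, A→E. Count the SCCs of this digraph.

3

{A, C, D} are all mutually reachable — one SCC of size 3.
{B} is an SCC by itself.
{E} is an SCC by itself.
That gives 3 strongly connected components.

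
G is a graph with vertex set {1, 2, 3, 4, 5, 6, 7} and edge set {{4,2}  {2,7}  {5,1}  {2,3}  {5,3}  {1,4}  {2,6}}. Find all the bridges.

2-6, 2-7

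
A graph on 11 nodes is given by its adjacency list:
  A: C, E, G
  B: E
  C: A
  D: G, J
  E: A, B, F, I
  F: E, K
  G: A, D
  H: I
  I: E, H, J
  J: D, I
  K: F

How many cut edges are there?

The edges on the cycle D-J-I-E-A-G-D are not bridges since each lies on that cycle.
But removing C-A disconnects C from A; removing B-E disconnects B from E; removing E-F disconnects E from F; removing K-F disconnects K from F — these are bridges.
In total 5 edges are bridges.

5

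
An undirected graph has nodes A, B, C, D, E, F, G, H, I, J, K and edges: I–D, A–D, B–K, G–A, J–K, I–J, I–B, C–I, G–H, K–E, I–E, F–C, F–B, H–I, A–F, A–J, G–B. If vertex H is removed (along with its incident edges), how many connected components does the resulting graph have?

With H gone, the remaining components are: {A, B, C, D, E, F, G, I, J, K}.
That is 1 component.

1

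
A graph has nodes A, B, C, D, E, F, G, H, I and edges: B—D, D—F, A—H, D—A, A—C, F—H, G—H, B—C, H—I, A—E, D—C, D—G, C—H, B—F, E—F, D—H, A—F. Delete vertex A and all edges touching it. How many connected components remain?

1

With A gone, the remaining components are: {B, C, D, E, F, G, H, I}.
That is 1 component.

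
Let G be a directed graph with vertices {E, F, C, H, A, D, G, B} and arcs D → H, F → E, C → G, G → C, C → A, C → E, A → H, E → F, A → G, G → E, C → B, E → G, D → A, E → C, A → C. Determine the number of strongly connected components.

4

{A, C, E, F, G} are all mutually reachable — one SCC of size 5.
{B} is an SCC by itself.
{H} is an SCC by itself.
{D} is an SCC by itself.
That gives 4 strongly connected components.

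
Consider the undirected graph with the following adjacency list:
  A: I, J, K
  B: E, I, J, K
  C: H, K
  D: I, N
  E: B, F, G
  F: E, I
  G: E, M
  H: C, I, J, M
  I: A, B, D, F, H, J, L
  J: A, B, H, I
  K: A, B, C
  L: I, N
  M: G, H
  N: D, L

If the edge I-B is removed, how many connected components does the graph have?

1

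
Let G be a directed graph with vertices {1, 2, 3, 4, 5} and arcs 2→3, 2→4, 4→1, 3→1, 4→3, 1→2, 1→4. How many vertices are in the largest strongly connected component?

{1, 2, 3, 4} are all mutually reachable — one SCC of size 4.
{5} is an SCC by itself.
The largest has 4 vertices.

4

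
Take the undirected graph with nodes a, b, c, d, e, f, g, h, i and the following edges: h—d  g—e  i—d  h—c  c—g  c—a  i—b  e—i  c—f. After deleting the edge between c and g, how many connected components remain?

1

c and g are still connected via c-h-d-i-e-g, so the component count stays at 1.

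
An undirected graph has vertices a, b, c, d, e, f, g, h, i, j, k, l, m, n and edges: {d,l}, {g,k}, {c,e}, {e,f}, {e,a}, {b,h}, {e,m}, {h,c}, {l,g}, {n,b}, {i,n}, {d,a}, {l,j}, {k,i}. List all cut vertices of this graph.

e, l

Removing e increases the component count from 1 to 3, so e is a cut vertex.
Removing l increases the component count from 1 to 2, so l is a cut vertex.
By contrast removing f leaves 1 component; it is not a cut vertex. No other vertex is a cut vertex either.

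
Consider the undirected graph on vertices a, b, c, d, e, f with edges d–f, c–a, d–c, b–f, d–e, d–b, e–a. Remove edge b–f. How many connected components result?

b and f are still connected via b-d-f, so the component count stays at 1.

1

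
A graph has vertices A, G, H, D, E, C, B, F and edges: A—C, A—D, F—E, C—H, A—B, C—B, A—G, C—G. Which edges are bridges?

A-D, C-H, E-F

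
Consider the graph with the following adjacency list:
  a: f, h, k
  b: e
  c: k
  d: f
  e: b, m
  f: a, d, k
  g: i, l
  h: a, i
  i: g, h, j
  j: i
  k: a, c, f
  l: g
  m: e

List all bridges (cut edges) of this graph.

The edges on the cycle a-f-k-a are not bridges since each lies on that cycle.
But removing f-d disconnects f from d; removing e-m disconnects e from m; removing a-h disconnects a from h; removing i-g disconnects i from g — these are bridges.
In total 9 edges are bridges.

a-h, b-e, c-k, d-f, e-m, g-i, g-l, h-i, i-j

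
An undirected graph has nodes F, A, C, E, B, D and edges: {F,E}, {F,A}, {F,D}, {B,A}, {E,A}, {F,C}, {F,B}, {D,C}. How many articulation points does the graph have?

1

Removing F increases the component count from 1 to 2, so F is a cut vertex.
By contrast removing C leaves 1 component; it is not a cut vertex. No other vertex is a cut vertex either.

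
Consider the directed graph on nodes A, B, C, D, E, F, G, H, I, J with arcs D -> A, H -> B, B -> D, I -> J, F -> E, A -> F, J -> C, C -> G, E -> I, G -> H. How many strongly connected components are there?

1

{A, B, C, D, E, F, G, H, I, J} are all mutually reachable — one SCC of size 10.
That gives 1 strongly connected component.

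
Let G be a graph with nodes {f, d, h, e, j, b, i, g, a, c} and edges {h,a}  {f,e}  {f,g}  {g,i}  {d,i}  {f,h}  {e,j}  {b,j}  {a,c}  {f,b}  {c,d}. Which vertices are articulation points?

f

Removing f increases the component count from 1 to 2, so f is a cut vertex.
By contrast removing i leaves 1 component; it is not a cut vertex. No other vertex is a cut vertex either.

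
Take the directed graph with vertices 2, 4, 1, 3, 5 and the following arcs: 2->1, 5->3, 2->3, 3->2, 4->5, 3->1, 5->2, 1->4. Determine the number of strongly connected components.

{1, 2, 3, 4, 5} are all mutually reachable — one SCC of size 5.
That gives 1 strongly connected component.

1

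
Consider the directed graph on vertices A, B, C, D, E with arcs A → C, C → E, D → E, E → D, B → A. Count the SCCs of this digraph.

{D, E} are all mutually reachable — one SCC of size 2.
{C} is an SCC by itself.
{B} is an SCC by itself.
{A} is an SCC by itself.
That gives 4 strongly connected components.

4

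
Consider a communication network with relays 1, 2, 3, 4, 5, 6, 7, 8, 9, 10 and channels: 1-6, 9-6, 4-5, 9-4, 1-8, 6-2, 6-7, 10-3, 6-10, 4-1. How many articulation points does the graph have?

4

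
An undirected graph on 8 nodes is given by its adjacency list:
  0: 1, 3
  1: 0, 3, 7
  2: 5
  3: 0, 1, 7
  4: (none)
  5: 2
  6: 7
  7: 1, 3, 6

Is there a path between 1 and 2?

The component containing 1 is {0, 1, 3, 6, 7}, and 2 is not in it.

No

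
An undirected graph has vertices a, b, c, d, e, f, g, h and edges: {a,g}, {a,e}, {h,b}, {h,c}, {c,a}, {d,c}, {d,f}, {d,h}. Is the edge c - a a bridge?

Removing c - a leaves no path between c and a: the component count goes from 1 to 2. So it is a bridge.

Yes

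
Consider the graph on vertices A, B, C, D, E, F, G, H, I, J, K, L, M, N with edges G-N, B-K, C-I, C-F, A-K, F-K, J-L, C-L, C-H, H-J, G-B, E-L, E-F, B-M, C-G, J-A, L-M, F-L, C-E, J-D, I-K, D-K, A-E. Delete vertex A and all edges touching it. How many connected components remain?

1

With A gone, the remaining components are: {B, C, D, E, F, G, H, I, J, K, L, M, N}.
That is 1 component.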